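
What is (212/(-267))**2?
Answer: 44944/71289 ≈ 0.63045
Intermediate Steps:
(212/(-267))**2 = (212*(-1/267))**2 = (-212/267)**2 = 44944/71289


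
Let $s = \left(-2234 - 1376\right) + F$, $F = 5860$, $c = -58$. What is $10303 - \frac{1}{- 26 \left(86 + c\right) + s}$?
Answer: $\frac{15681165}{1522} \approx 10303.0$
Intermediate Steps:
$s = 2250$ ($s = \left(-2234 - 1376\right) + 5860 = -3610 + 5860 = 2250$)
$10303 - \frac{1}{- 26 \left(86 + c\right) + s} = 10303 - \frac{1}{- 26 \left(86 - 58\right) + 2250} = 10303 - \frac{1}{\left(-26\right) 28 + 2250} = 10303 - \frac{1}{-728 + 2250} = 10303 - \frac{1}{1522} = \frac{15681165}{1522}$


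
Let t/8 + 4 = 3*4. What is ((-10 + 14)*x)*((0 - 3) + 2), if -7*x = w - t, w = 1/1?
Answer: -36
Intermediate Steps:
t = 64 (t = -32 + 8*(3*4) = -32 + 8*12 = -32 + 96 = 64)
w = 1
x = 9 (x = -(1 - 1*64)/7 = -(1 - 64)/7 = -⅐*(-63) = 9)
((-10 + 14)*x)*((0 - 3) + 2) = ((-10 + 14)*9)*((0 - 3) + 2) = (4*9)*(-3 + 2) = 36*(-1) = -36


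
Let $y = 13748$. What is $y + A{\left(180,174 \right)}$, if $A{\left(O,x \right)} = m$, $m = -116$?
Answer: $13632$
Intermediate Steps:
$A{\left(O,x \right)} = -116$
$y + A{\left(180,174 \right)} = 13748 - 116 = 13632$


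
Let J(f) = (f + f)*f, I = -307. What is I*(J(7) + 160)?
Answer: -79206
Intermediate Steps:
J(f) = 2*f² (J(f) = (2*f)*f = 2*f²)
I*(J(7) + 160) = -307*(2*7² + 160) = -307*(2*49 + 160) = -307*(98 + 160) = -307*258 = -79206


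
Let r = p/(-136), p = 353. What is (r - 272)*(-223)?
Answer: 8327935/136 ≈ 61235.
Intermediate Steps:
r = -353/136 (r = 353/(-136) = 353*(-1/136) = -353/136 ≈ -2.5956)
(r - 272)*(-223) = (-353/136 - 272)*(-223) = -37345/136*(-223) = 8327935/136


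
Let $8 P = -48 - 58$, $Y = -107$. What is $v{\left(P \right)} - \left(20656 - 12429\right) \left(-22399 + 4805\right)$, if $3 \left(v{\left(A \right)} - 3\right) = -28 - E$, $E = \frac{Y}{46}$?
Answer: $\frac{19974924877}{138} \approx 1.4475 \cdot 10^{8}$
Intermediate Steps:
$E = - \frac{107}{46} \approx -2.3261$
$P = - \frac{53}{4}$ ($P = \frac{-48 - 58}{8} = \frac{1}{8} \left(-106\right) = - \frac{53}{4} \approx -13.25$)
$v{\left(A \right)} = - \frac{767}{138}$ ($v{\left(A \right)} = 3 + \frac{-28 - - \frac{107}{46}}{3} = 3 + \frac{-28 + \frac{107}{46}}{3} = 3 + \frac{1}{3} \left(- \frac{1181}{46}\right) = 3 - \frac{1181}{138} = - \frac{767}{138}$)
$v{\left(P \right)} - \left(20656 - 12429\right) \left(-22399 + 4805\right) = - \frac{767}{138} - \left(20656 - 12429\right) \left(-22399 + 4805\right) = - \frac{767}{138} - 8227 \left(-17594\right) = - \frac{767}{138} - -144745838 = - \frac{767}{138} + 144745838 = \frac{19974924877}{138}$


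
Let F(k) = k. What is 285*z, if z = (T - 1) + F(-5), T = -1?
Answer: -1995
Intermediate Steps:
z = -7 (z = (-1 - 1) - 5 = -2 - 5 = -7)
285*z = 285*(-7) = -1995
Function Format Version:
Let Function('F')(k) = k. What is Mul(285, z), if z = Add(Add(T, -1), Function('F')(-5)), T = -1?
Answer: -1995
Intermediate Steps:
z = -7 (z = Add(Add(-1, -1), -5) = Add(-2, -5) = -7)
Mul(285, z) = Mul(285, -7) = -1995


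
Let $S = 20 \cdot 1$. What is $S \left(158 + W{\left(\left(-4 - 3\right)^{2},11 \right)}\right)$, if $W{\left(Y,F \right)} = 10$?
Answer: $3360$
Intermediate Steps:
$S = 20$
$S \left(158 + W{\left(\left(-4 - 3\right)^{2},11 \right)}\right) = 20 \left(158 + 10\right) = 20 \cdot 168 = 3360$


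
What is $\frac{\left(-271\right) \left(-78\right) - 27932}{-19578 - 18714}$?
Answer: $\frac{3397}{19146} \approx 0.17743$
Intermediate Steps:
$\frac{\left(-271\right) \left(-78\right) - 27932}{-19578 - 18714} = \frac{21138 - 27932}{-38292} = \left(-6794\right) \left(- \frac{1}{38292}\right) = \frac{3397}{19146}$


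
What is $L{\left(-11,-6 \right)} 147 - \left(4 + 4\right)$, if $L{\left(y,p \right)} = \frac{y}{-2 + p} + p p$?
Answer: $\frac{43889}{8} \approx 5486.1$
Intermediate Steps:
$L{\left(y,p \right)} = p^{2} + \frac{y}{-2 + p}$ ($L{\left(y,p \right)} = \frac{y}{-2 + p} + p^{2} = p^{2} + \frac{y}{-2 + p}$)
$L{\left(-11,-6 \right)} 147 - \left(4 + 4\right) = \frac{-11 + \left(-6\right)^{3} - 2 \left(-6\right)^{2}}{-2 - 6} \cdot 147 - \left(4 + 4\right) = \frac{-11 - 216 - 72}{-8} \cdot 147 - 8 = - \frac{-11 - 216 - 72}{8} \cdot 147 - 8 = \left(- \frac{1}{8}\right) \left(-299\right) 147 - 8 = \frac{299}{8} \cdot 147 - 8 = \frac{43953}{8} - 8 = \frac{43889}{8}$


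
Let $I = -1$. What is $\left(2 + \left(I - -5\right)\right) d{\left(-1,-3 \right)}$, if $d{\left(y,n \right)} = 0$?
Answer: $0$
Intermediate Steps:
$\left(2 + \left(I - -5\right)\right) d{\left(-1,-3 \right)} = \left(2 - -4\right) 0 = \left(2 + \left(-1 + 5\right)\right) 0 = \left(2 + 4\right) 0 = 6 \cdot 0 = 0$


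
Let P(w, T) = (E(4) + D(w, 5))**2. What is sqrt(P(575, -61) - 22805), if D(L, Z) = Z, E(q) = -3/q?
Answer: I*sqrt(364591)/4 ≈ 150.95*I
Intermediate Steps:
P(w, T) = 289/16 (P(w, T) = (-3/4 + 5)**2 = (17/4)**2 = 289/16)
sqrt(P(575, -61) - 22805) = sqrt(289/16 - 22805) = sqrt(-364591/16) = I*sqrt(364591)/4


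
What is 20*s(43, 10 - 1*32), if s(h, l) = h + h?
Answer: 1720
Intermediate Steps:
s(h, l) = 2*h
20*s(43, 10 - 1*32) = 20*(2*43) = 20*86 = 1720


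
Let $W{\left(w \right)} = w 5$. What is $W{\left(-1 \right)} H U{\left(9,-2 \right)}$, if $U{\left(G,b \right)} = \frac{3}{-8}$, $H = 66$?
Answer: $\frac{495}{4} \approx 123.75$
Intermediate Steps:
$W{\left(w \right)} = 5 w$
$U{\left(G,b \right)} = - \frac{3}{8}$ ($U{\left(G,b \right)} = 3 \left(- \frac{1}{8}\right) = - \frac{3}{8}$)
$W{\left(-1 \right)} H U{\left(9,-2 \right)} = 5 \left(-1\right) 66 \left(- \frac{3}{8}\right) = \left(-5\right) 66 \left(- \frac{3}{8}\right) = \left(-330\right) \left(- \frac{3}{8}\right) = \frac{495}{4}$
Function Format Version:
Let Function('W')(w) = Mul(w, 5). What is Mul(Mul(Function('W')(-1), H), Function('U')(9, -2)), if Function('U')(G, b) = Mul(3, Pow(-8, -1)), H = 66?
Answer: Rational(495, 4) ≈ 123.75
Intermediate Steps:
Function('W')(w) = Mul(5, w)
Function('U')(G, b) = Rational(-3, 8) (Function('U')(G, b) = Mul(3, Rational(-1, 8)) = Rational(-3, 8))
Mul(Mul(Function('W')(-1), H), Function('U')(9, -2)) = Mul(Mul(Mul(5, -1), 66), Rational(-3, 8)) = Mul(Mul(-5, 66), Rational(-3, 8)) = Mul(-330, Rational(-3, 8)) = Rational(495, 4)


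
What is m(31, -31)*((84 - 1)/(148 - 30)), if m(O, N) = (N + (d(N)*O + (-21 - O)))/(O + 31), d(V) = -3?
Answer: -3652/1829 ≈ -1.9967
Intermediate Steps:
m(O, N) = (-21 + N - 4*O)/(31 + O) (m(O, N) = (N + (-3*O + (-21 - O)))/(O + 31) = (N + (-21 - 4*O))/(31 + O) = (-21 + N - 4*O)/(31 + O))
m(31, -31)*((84 - 1)/(148 - 30)) = ((-21 - 31 - 4*31)/(31 + 31))*((84 - 1)/(148 - 30)) = ((-21 - 31 - 124)/62)*(83/118) = ((1/62)*(-176))*(83*(1/118)) = -88/31*83/118 = -3652/1829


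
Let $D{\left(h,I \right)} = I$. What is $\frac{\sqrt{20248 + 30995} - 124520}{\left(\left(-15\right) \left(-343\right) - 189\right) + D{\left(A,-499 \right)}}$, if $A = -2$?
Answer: $- \frac{124520}{4457} + \frac{\sqrt{51243}}{4457} \approx -27.887$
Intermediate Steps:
$\frac{\sqrt{20248 + 30995} - 124520}{\left(\left(-15\right) \left(-343\right) - 189\right) + D{\left(A,-499 \right)}} = \frac{\sqrt{20248 + 30995} - 124520}{\left(\left(-15\right) \left(-343\right) - 189\right) - 499} = \frac{\sqrt{51243} - 124520}{\left(5145 - 189\right) - 499} = \frac{-124520 + \sqrt{51243}}{4956 - 499} = \frac{-124520 + \sqrt{51243}}{4457} = \left(-124520 + \sqrt{51243}\right) \frac{1}{4457} = - \frac{124520}{4457} + \frac{\sqrt{51243}}{4457}$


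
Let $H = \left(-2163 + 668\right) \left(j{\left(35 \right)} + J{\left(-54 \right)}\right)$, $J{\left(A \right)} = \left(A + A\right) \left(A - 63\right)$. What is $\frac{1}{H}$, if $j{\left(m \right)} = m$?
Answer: $- \frac{1}{18943145} \approx -5.279 \cdot 10^{-8}$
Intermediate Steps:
$J{\left(A \right)} = 2 A \left(-63 + A\right)$
$H = -18943145$ ($H = \left(-2163 + 668\right) \left(35 + 2 \left(-54\right) \left(-63 - 54\right)\right) = - 1495 \left(35 + 2 \left(-54\right) \left(-117\right)\right) = - 1495 \left(35 + 12636\right) = \left(-1495\right) 12671 = -18943145$)
$\frac{1}{H} = \frac{1}{-18943145} = - \frac{1}{18943145}$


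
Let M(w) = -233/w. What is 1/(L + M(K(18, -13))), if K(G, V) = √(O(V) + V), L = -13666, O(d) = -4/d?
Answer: -2254890/30816032497 - 233*I*√2145/30816032497 ≈ -7.3173e-5 - 3.5018e-7*I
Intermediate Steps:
K(G, V) = √(V - 4/V) (K(G, V) = √(-4/V + V) = √(V - 4/V))
1/(L + M(K(18, -13))) = 1/(-13666 - 233/√(-13 - 4/(-13))) = 1/(-13666 - 233/√(-13 - 4*(-1/13))) = 1/(-13666 - 233/√(-13 + 4/13)) = 1/(-13666 - 233*(-I*√2145/165)) = 1/(-13666 - (-233)*I*√2145/165) = 1/(-13666 + 233*I*√2145/165)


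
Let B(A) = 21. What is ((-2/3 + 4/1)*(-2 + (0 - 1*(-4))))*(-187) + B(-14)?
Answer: -3677/3 ≈ -1225.7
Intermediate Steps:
((-2/3 + 4/1)*(-2 + (0 - 1*(-4))))*(-187) + B(-14) = ((-2/3 + 4/1)*(-2 + (0 - 1*(-4))))*(-187) + 21 = ((-2*1/3 + 4*1)*(-2 + (0 + 4)))*(-187) + 21 = ((-2/3 + 4)*(-2 + 4))*(-187) + 21 = ((10/3)*2)*(-187) + 21 = (20/3)*(-187) + 21 = -3740/3 + 21 = -3677/3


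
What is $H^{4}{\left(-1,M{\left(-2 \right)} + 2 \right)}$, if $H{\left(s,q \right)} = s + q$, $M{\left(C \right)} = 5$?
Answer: $1296$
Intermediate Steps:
$H{\left(s,q \right)} = q + s$
$H^{4}{\left(-1,M{\left(-2 \right)} + 2 \right)} = \left(\left(5 + 2\right) - 1\right)^{4} = \left(7 - 1\right)^{4} = 6^{4} = 1296$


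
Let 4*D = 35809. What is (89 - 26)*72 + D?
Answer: 53953/4 ≈ 13488.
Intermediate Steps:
D = 35809/4 (D = (1/4)*35809 = 35809/4 ≈ 8952.3)
(89 - 26)*72 + D = (89 - 26)*72 + 35809/4 = 63*72 + 35809/4 = 4536 + 35809/4 = 53953/4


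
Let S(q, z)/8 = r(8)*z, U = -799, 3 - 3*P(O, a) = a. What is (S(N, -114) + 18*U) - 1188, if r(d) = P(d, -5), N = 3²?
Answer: -18002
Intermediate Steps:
N = 9
P(O, a) = 1 - a/3
r(d) = 8/3 (r(d) = 1 - ⅓*(-5) = 1 + 5/3 = 8/3)
S(q, z) = 64*z/3 (S(q, z) = 8*(8*z/3) = 64*z/3)
(S(N, -114) + 18*U) - 1188 = ((64/3)*(-114) + 18*(-799)) - 1188 = (-2432 - 14382) - 1188 = -16814 - 1188 = -18002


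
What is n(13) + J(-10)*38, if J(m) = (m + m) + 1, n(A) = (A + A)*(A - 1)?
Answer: -410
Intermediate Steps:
n(A) = 2*A*(-1 + A) (n(A) = (2*A)*(-1 + A) = 2*A*(-1 + A))
J(m) = 1 + 2*m (J(m) = 2*m + 1 = 1 + 2*m)
n(13) + J(-10)*38 = 2*13*(-1 + 13) + (1 + 2*(-10))*38 = 2*13*12 + (1 - 20)*38 = 312 - 19*38 = 312 - 722 = -410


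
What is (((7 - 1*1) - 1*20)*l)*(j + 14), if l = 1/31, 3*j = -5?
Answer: -518/93 ≈ -5.5699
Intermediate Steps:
j = -5/3 (j = (⅓)*(-5) = -5/3 ≈ -1.6667)
l = 1/31 (l = 1*(1/31) = 1/31 ≈ 0.032258)
(((7 - 1*1) - 1*20)*l)*(j + 14) = (((7 - 1*1) - 1*20)*(1/31))*(-5/3 + 14) = (((7 - 1) - 20)*(1/31))*(37/3) = ((6 - 20)*(1/31))*(37/3) = -14*1/31*(37/3) = -14/31*37/3 = -518/93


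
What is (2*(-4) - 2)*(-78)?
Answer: 780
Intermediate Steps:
(2*(-4) - 2)*(-78) = (-8 - 2)*(-78) = -10*(-78) = 780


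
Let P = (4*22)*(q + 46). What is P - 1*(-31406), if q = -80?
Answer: 28414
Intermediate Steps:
P = -2992 (P = (4*22)*(-80 + 46) = 88*(-34) = -2992)
P - 1*(-31406) = -2992 - 1*(-31406) = -2992 + 31406 = 28414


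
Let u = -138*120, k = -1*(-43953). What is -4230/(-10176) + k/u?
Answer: -56947/25440 ≈ -2.2385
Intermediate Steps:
k = 43953
u = -16560
-4230/(-10176) + k/u = -4230/(-10176) + 43953/(-16560) = -4230*(-1/10176) + 43953*(-1/16560) = 705/1696 - 637/240 = -56947/25440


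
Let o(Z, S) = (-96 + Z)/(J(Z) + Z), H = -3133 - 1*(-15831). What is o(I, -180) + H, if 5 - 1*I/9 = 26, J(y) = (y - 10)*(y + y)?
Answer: 317589583/25011 ≈ 12698.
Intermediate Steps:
J(y) = 2*y*(-10 + y) (J(y) = (-10 + y)*(2*y) = 2*y*(-10 + y))
I = -189 (I = 45 - 9*26 = 45 - 234 = -189)
H = 12698 (H = -3133 + 15831 = 12698)
o(Z, S) = (-96 + Z)/(Z + 2*Z*(-10 + Z)) (o(Z, S) = (-96 + Z)/(2*Z*(-10 + Z) + Z) = (-96 + Z)/(Z + 2*Z*(-10 + Z)))
o(I, -180) + H = (-96 - 189)/((-189)*(-19 + 2*(-189))) + 12698 = -1/189*(-285)/(-19 - 378) + 12698 = -1/189*(-285)/(-397) + 12698 = -1/189*(-1/397)*(-285) + 12698 = -95/25011 + 12698 = 317589583/25011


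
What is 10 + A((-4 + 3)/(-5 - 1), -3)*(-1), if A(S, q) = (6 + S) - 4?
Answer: 47/6 ≈ 7.8333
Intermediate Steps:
A(S, q) = 2 + S
10 + A((-4 + 3)/(-5 - 1), -3)*(-1) = 10 + (2 + (-4 + 3)/(-5 - 1))*(-1) = 10 + (2 - 1/(-6))*(-1) = 10 + (2 - 1*(-⅙))*(-1) = 10 + (2 + ⅙)*(-1) = 10 + (13/6)*(-1) = 10 - 13/6 = 47/6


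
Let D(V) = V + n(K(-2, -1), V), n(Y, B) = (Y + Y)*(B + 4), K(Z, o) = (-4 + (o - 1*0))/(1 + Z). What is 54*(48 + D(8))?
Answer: 9504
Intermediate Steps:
K(Z, o) = (-4 + o)/(1 + Z) (K(Z, o) = (-4 + (o + 0))/(1 + Z) = (-4 + o)/(1 + Z))
n(Y, B) = 2*Y*(4 + B) (n(Y, B) = (2*Y)*(4 + B) = 2*Y*(4 + B))
D(V) = 40 + 11*V (D(V) = V + 2*((-4 - 1)/(1 - 2))*(4 + V) = V + 2*(-5/(-1))*(4 + V) = V + 2*(-1*(-5))*(4 + V) = V + 2*5*(4 + V) = V + (40 + 10*V) = 40 + 11*V)
54*(48 + D(8)) = 54*(48 + (40 + 11*8)) = 54*(48 + (40 + 88)) = 54*(48 + 128) = 54*176 = 9504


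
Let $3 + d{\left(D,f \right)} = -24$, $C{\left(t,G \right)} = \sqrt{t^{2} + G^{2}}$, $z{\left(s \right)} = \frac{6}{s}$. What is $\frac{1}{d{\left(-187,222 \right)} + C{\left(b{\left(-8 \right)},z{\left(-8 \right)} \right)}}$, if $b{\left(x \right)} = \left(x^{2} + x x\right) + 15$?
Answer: $\frac{432}{315529} + \frac{4 \sqrt{327193}}{315529} \approx 0.0086205$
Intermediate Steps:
$b{\left(x \right)} = 15 + 2 x^{2}$ ($b{\left(x \right)} = \left(x^{2} + x^{2}\right) + 15 = 2 x^{2} + 15 = 15 + 2 x^{2}$)
$C{\left(t,G \right)} = \sqrt{G^{2} + t^{2}}$
$d{\left(D,f \right)} = -27$ ($d{\left(D,f \right)} = -3 - 24 = -27$)
$\frac{1}{d{\left(-187,222 \right)} + C{\left(b{\left(-8 \right)},z{\left(-8 \right)} \right)}} = \frac{1}{-27 + \sqrt{\left(\frac{6}{-8}\right)^{2} + \left(15 + 2 \left(-8\right)^{2}\right)^{2}}} = \frac{1}{-27 + \sqrt{\left(6 \left(- \frac{1}{8}\right)\right)^{2} + \left(15 + 2 \cdot 64\right)^{2}}} = \frac{1}{-27 + \sqrt{\left(- \frac{3}{4}\right)^{2} + \left(15 + 128\right)^{2}}} = \frac{1}{-27 + \sqrt{\frac{9}{16} + 143^{2}}} = \frac{1}{-27 + \sqrt{\frac{9}{16} + 20449}} = \frac{1}{-27 + \sqrt{\frac{327193}{16}}} = \frac{1}{-27 + \frac{\sqrt{327193}}{4}}$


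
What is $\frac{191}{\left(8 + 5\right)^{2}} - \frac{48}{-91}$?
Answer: $\frac{1961}{1183} \approx 1.6576$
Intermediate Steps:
$\frac{191}{\left(8 + 5\right)^{2}} - \frac{48}{-91} = \frac{191}{13^{2}} - - \frac{48}{91} = \frac{191}{169} + \frac{48}{91} = \frac{1961}{1183}$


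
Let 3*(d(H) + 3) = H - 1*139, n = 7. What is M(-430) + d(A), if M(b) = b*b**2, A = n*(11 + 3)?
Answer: -238521050/3 ≈ -7.9507e+7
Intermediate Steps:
A = 98 (A = 7*(11 + 3) = 7*14 = 98)
d(H) = -148/3 + H/3 (d(H) = -3 + (H - 1*139)/3 = -3 + (H - 139)/3 = -3 + (-139 + H)/3 = -3 + (-139/3 + H/3) = -148/3 + H/3)
M(b) = b**3
M(-430) + d(A) = (-430)**3 + (-148/3 + (1/3)*98) = -79507000 + (-148/3 + 98/3) = -79507000 - 50/3 = -238521050/3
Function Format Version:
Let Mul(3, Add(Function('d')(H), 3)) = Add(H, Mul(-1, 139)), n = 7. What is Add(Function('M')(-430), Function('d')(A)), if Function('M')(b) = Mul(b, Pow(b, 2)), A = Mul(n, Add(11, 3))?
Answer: Rational(-238521050, 3) ≈ -7.9507e+7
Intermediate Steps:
A = 98 (A = Mul(7, Add(11, 3)) = Mul(7, 14) = 98)
Function('d')(H) = Add(Rational(-148, 3), Mul(Rational(1, 3), H)) (Function('d')(H) = Add(-3, Mul(Rational(1, 3), Add(H, Mul(-1, 139)))) = Add(-3, Mul(Rational(1, 3), Add(H, -139))) = Add(-3, Mul(Rational(1, 3), Add(-139, H))) = Add(-3, Add(Rational(-139, 3), Mul(Rational(1, 3), H))) = Add(Rational(-148, 3), Mul(Rational(1, 3), H)))
Function('M')(b) = Pow(b, 3)
Add(Function('M')(-430), Function('d')(A)) = Add(Pow(-430, 3), Add(Rational(-148, 3), Mul(Rational(1, 3), 98))) = Add(-79507000, Add(Rational(-148, 3), Rational(98, 3))) = Add(-79507000, Rational(-50, 3)) = Rational(-238521050, 3)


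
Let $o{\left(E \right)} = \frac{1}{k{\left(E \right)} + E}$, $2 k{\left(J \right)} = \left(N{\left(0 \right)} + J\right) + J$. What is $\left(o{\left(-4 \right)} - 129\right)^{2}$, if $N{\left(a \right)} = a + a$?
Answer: $\frac{1067089}{64} \approx 16673.0$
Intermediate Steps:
$N{\left(a \right)} = 2 a$
$k{\left(J \right)} = J$ ($k{\left(J \right)} = \frac{\left(2 \cdot 0 + J\right) + J}{2} = \frac{\left(0 + J\right) + J}{2} = \frac{J + J}{2} = \frac{2 J}{2} = J$)
$o{\left(E \right)} = \frac{1}{2 E}$ ($o{\left(E \right)} = \frac{1}{E + E} = \frac{1}{2 E}$)
$\left(o{\left(-4 \right)} - 129\right)^{2} = \left(\frac{1}{2 \left(-4\right)} - 129\right)^{2} = \left(\frac{1}{2} \left(- \frac{1}{4}\right) - 129\right)^{2} = \left(- \frac{1}{8} - 129\right)^{2} = \left(- \frac{1033}{8}\right)^{2} = \frac{1067089}{64}$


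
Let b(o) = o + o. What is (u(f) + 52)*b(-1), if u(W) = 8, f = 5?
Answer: -120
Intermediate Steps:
b(o) = 2*o
(u(f) + 52)*b(-1) = (8 + 52)*(2*(-1)) = 60*(-2) = -120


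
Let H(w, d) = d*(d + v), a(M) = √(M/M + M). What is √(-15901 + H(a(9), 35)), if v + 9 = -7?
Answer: 2*I*√3809 ≈ 123.43*I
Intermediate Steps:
v = -16 (v = -9 - 7 = -16)
a(M) = √(1 + M)
H(w, d) = d*(-16 + d) (H(w, d) = d*(d - 16) = d*(-16 + d))
√(-15901 + H(a(9), 35)) = √(-15901 + 35*(-16 + 35)) = √(-15901 + 35*19) = √(-15901 + 665) = √(-15236) = 2*I*√3809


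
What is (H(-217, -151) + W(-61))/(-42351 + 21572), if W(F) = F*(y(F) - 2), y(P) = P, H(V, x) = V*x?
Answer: -36610/20779 ≈ -1.7619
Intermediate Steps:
W(F) = F*(-2 + F) (W(F) = F*(F - 2) = F*(-2 + F))
(H(-217, -151) + W(-61))/(-42351 + 21572) = (-217*(-151) - 61*(-2 - 61))/(-42351 + 21572) = (32767 - 61*(-63))/(-20779) = (32767 + 3843)*(-1/20779) = 36610*(-1/20779) = -36610/20779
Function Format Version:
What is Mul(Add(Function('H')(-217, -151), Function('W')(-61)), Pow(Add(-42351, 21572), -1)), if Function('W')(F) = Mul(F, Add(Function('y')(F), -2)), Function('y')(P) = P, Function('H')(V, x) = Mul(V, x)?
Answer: Rational(-36610, 20779) ≈ -1.7619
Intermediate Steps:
Function('W')(F) = Mul(F, Add(-2, F)) (Function('W')(F) = Mul(F, Add(F, -2)) = Mul(F, Add(-2, F)))
Mul(Add(Function('H')(-217, -151), Function('W')(-61)), Pow(Add(-42351, 21572), -1)) = Mul(Add(Mul(-217, -151), Mul(-61, Add(-2, -61))), Pow(Add(-42351, 21572), -1)) = Mul(Add(32767, Mul(-61, -63)), Pow(-20779, -1)) = Mul(Add(32767, 3843), Rational(-1, 20779)) = Mul(36610, Rational(-1, 20779)) = Rational(-36610, 20779)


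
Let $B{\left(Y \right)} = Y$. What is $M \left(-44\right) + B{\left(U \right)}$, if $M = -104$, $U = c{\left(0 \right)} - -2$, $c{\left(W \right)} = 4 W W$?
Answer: $4578$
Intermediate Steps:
$c{\left(W \right)} = 4 W^{2}$
$U = 2$ ($U = 4 \cdot 0^{2} - -2 = 4 \cdot 0 + 2 = 0 + 2 = 2$)
$M \left(-44\right) + B{\left(U \right)} = \left(-104\right) \left(-44\right) + 2 = 4576 + 2 = 4578$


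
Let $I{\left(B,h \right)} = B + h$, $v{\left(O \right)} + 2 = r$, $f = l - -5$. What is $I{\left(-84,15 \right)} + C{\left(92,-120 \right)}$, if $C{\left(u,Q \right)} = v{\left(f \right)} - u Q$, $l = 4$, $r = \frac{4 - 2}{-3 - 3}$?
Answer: $\frac{32906}{3} \approx 10969.0$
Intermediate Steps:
$r = - \frac{1}{3}$ ($r = \frac{2}{-6} = 2 \left(- \frac{1}{6}\right) = - \frac{1}{3} \approx -0.33333$)
$f = 9$ ($f = 4 - -5 = 4 + 5 = 9$)
$v{\left(O \right)} = - \frac{7}{3}$ ($v{\left(O \right)} = -2 - \frac{1}{3} = - \frac{7}{3}$)
$C{\left(u,Q \right)} = - \frac{7}{3} - Q u$ ($C{\left(u,Q \right)} = - \frac{7}{3} - u Q = - \frac{7}{3} - Q u$)
$I{\left(-84,15 \right)} + C{\left(92,-120 \right)} = \left(-84 + 15\right) - \left(\frac{7}{3} - 11040\right) = -69 + \left(- \frac{7}{3} + 11040\right) = -69 + \frac{33113}{3} = \frac{32906}{3}$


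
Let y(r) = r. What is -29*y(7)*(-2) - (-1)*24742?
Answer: 25148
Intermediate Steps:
-29*y(7)*(-2) - (-1)*24742 = -29*7*(-2) - (-1)*24742 = -203*(-2) - 1*(-24742) = 406 + 24742 = 25148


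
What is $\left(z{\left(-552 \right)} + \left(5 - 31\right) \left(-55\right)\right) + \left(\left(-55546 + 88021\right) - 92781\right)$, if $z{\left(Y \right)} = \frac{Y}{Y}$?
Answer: $-58875$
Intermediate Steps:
$z{\left(Y \right)} = 1$
$\left(z{\left(-552 \right)} + \left(5 - 31\right) \left(-55\right)\right) + \left(\left(-55546 + 88021\right) - 92781\right) = \left(1 + \left(5 - 31\right) \left(-55\right)\right) + \left(\left(-55546 + 88021\right) - 92781\right) = \left(1 - -1430\right) + \left(32475 - 92781\right) = \left(1 + 1430\right) - 60306 = 1431 - 60306 = -58875$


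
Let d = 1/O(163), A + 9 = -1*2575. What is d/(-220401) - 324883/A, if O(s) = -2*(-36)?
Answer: 80555105303/640705707 ≈ 125.73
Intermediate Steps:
A = -2584 (A = -9 - 1*2575 = -9 - 2575 = -2584)
O(s) = 72
d = 1/72 ≈ 0.013889
d/(-220401) - 324883/A = (1/72)/(-220401) - 324883/(-2584) = (1/72)*(-1/220401) - 324883*(-1/2584) = -1/15868872 + 324883/2584 = 80555105303/640705707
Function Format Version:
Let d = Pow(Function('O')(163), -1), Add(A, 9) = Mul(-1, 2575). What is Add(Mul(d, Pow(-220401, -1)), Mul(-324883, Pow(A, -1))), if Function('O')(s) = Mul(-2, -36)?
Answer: Rational(80555105303, 640705707) ≈ 125.73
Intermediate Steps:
A = -2584 (A = Add(-9, Mul(-1, 2575)) = Add(-9, -2575) = -2584)
Function('O')(s) = 72
d = Rational(1, 72) (d = Pow(72, -1) = Rational(1, 72) ≈ 0.013889)
Add(Mul(d, Pow(-220401, -1)), Mul(-324883, Pow(A, -1))) = Add(Mul(Rational(1, 72), Pow(-220401, -1)), Mul(-324883, Pow(-2584, -1))) = Add(Mul(Rational(1, 72), Rational(-1, 220401)), Mul(-324883, Rational(-1, 2584))) = Add(Rational(-1, 15868872), Rational(324883, 2584)) = Rational(80555105303, 640705707)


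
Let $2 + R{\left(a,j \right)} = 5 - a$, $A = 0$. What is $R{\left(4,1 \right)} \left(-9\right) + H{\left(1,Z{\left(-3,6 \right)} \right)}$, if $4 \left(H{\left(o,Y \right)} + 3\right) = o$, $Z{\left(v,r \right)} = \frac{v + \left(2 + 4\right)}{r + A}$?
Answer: $\frac{25}{4} \approx 6.25$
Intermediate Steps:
$Z{\left(v,r \right)} = \frac{6 + v}{r}$ ($Z{\left(v,r \right)} = \frac{v + \left(2 + 4\right)}{r + 0} = \frac{v + 6}{r} = \frac{6 + v}{r}$)
$H{\left(o,Y \right)} = -3 + \frac{o}{4}$
$R{\left(a,j \right)} = 3 - a$ ($R{\left(a,j \right)} = -2 - \left(-5 + a\right) = 3 - a$)
$R{\left(4,1 \right)} \left(-9\right) + H{\left(1,Z{\left(-3,6 \right)} \right)} = \left(3 - 4\right) \left(-9\right) + \left(-3 + \frac{1}{4} \cdot 1\right) = \left(3 - 4\right) \left(-9\right) + \left(-3 + \frac{1}{4}\right) = \left(-1\right) \left(-9\right) - \frac{11}{4} = 9 - \frac{11}{4} = \frac{25}{4}$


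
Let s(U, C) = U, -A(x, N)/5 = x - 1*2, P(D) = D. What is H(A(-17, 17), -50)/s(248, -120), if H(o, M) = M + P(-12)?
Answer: -1/4 ≈ -0.25000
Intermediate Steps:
A(x, N) = 10 - 5*x (A(x, N) = -5*(x - 1*2) = -5*(x - 2) = -5*(-2 + x) = 10 - 5*x)
H(o, M) = -12 + M (H(o, M) = M - 12 = -12 + M)
H(A(-17, 17), -50)/s(248, -120) = (-12 - 50)/248 = -62*1/248 = -1/4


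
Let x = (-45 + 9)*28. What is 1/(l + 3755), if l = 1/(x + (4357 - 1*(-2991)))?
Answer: 6340/23806701 ≈ 0.00026631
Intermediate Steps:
x = -1008 (x = -36*28 = -1008)
l = 1/6340 (l = 1/(-1008 + (4357 - 1*(-2991))) = 1/(-1008 + (4357 + 2991)) = 1/(-1008 + 7348) = 1/6340 ≈ 0.00015773)
1/(l + 3755) = 1/(1/6340 + 3755) = 1/(23806701/6340) = 6340/23806701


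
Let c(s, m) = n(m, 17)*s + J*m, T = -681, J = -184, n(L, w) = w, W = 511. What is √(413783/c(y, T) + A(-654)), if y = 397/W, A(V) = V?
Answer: I*√2668349826757093937/64037093 ≈ 25.509*I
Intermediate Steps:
y = 397/511 ≈ 0.77691
c(s, m) = -184*m + 17*s (c(s, m) = 17*s - 184*m = -184*m + 17*s)
√(413783/c(y, T) + A(-654)) = √(413783/(-184*(-681) + 17*(397/511)) - 654) = √(413783/(125304 + 6749/511) - 654) = √(413783/(64037093/511) - 654) = √(413783*(511/64037093) - 654) = √(211443113/64037093 - 654) = √(-41668815709/64037093) = I*√2668349826757093937/64037093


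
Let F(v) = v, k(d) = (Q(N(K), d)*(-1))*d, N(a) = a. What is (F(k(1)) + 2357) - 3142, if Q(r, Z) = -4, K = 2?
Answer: -781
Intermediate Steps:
k(d) = 4*d (k(d) = (-4*(-1))*d = 4*d)
(F(k(1)) + 2357) - 3142 = (4*1 + 2357) - 3142 = (4 + 2357) - 3142 = 2361 - 3142 = -781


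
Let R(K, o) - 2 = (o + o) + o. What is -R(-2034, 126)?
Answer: -380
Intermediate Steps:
R(K, o) = 2 + 3*o (R(K, o) = 2 + ((o + o) + o) = 2 + (2*o + o) = 2 + 3*o)
-R(-2034, 126) = -(2 + 3*126) = -(2 + 378) = -1*380 = -380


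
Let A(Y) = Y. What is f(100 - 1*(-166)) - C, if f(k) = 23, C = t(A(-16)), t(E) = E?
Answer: 39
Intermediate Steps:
C = -16
f(100 - 1*(-166)) - C = 23 - 1*(-16) = 23 + 16 = 39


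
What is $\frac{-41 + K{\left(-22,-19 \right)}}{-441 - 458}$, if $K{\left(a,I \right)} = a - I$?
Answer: $\frac{44}{899} \approx 0.048943$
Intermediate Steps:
$\frac{-41 + K{\left(-22,-19 \right)}}{-441 - 458} = \frac{-41 - 3}{-441 - 458} = \frac{-41 + \left(-22 + 19\right)}{-899} = \left(-41 - 3\right) \left(- \frac{1}{899}\right) = \left(-44\right) \left(- \frac{1}{899}\right) = \frac{44}{899}$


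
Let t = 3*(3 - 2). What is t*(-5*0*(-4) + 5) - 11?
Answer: 4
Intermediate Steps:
t = 3 (t = 3*1 = 3)
t*(-5*0*(-4) + 5) - 11 = 3*(-5*0*(-4) + 5) - 11 = 3*(0*(-4) + 5) - 11 = 3*(0 + 5) - 11 = 3*5 - 11 = 15 - 11 = 4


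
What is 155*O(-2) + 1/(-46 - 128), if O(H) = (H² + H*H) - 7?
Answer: 26969/174 ≈ 154.99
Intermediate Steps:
O(H) = -7 + 2*H² (O(H) = (H² + H²) - 7 = 2*H² - 7 = -7 + 2*H²)
155*O(-2) + 1/(-46 - 128) = 155*(-7 + 2*(-2)²) + 1/(-46 - 128) = 155*(-7 + 2*4) + 1/(-174) = 155*(-7 + 8) - 1/174 = 155*1 - 1/174 = 155 - 1/174 = 26969/174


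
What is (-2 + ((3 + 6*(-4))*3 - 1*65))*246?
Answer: -31980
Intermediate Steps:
(-2 + ((3 + 6*(-4))*3 - 1*65))*246 = (-2 + ((3 - 24)*3 - 65))*246 = (-2 + (-21*3 - 65))*246 = (-2 + (-63 - 65))*246 = (-2 - 128)*246 = -130*246 = -31980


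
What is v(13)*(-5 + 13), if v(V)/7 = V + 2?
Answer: 840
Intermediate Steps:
v(V) = 14 + 7*V (v(V) = 7*(V + 2) = 7*(2 + V) = 14 + 7*V)
v(13)*(-5 + 13) = (14 + 7*13)*(-5 + 13) = (14 + 91)*8 = 105*8 = 840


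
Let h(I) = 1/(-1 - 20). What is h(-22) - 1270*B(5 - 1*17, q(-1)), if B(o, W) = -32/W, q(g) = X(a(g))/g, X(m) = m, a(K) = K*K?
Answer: -853441/21 ≈ -40640.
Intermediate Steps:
a(K) = K²
q(g) = g (q(g) = g²/g = g)
h(I) = -1/21 (h(I) = 1/(-21) = -1/21)
h(-22) - 1270*B(5 - 1*17, q(-1)) = -1/21 - (-40640)/(-1) = -1/21 - (-40640)*(-1) = -1/21 - 1270*32 = -1/21 - 40640 = -853441/21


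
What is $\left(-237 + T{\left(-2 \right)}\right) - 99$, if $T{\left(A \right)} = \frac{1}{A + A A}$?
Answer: $- \frac{671}{2} \approx -335.5$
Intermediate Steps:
$T{\left(A \right)} = \frac{1}{A + A^{2}}$
$\left(-237 + T{\left(-2 \right)}\right) - 99 = \left(-237 + \frac{1}{\left(-2\right) \left(1 - 2\right)}\right) - 99 = \left(-237 - \frac{1}{2 \left(-1\right)}\right) - 99 = \left(-237 - - \frac{1}{2}\right) - 99 = \left(-237 + \frac{1}{2}\right) - 99 = - \frac{473}{2} - 99 = - \frac{671}{2}$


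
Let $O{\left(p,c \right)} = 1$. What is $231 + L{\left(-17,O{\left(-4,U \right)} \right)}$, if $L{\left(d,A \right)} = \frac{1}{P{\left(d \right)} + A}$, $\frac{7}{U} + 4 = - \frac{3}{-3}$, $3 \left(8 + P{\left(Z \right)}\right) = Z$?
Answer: $\frac{8775}{38} \approx 230.92$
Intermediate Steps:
$P{\left(Z \right)} = -8 + \frac{Z}{3}$
$U = - \frac{7}{3}$ ($U = \frac{7}{-4 - \frac{3}{-3}} = \frac{7}{-4 - -1} = \frac{7}{-4 + 1} = \frac{7}{-3} = 7 \left(- \frac{1}{3}\right) = - \frac{7}{3} \approx -2.3333$)
$L{\left(d,A \right)} = \frac{1}{-8 + A + \frac{d}{3}}$ ($L{\left(d,A \right)} = \frac{1}{\left(-8 + \frac{d}{3}\right) + A} = \frac{1}{-8 + A + \frac{d}{3}}$)
$231 + L{\left(-17,O{\left(-4,U \right)} \right)} = 231 + \frac{3}{-24 - 17 + 3 \cdot 1} = 231 + \frac{3}{-24 - 17 + 3} = 231 + \frac{3}{-38} = 231 + 3 \left(- \frac{1}{38}\right) = 231 - \frac{3}{38} = \frac{8775}{38}$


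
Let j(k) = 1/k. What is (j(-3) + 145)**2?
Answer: 188356/9 ≈ 20928.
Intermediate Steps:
(j(-3) + 145)**2 = (1/(-3) + 145)**2 = (-1/3 + 145)**2 = (434/3)**2 = 188356/9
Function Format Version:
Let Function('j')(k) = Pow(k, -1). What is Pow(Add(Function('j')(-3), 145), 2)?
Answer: Rational(188356, 9) ≈ 20928.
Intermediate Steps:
Pow(Add(Function('j')(-3), 145), 2) = Pow(Add(Pow(-3, -1), 145), 2) = Pow(Add(Rational(-1, 3), 145), 2) = Pow(Rational(434, 3), 2) = Rational(188356, 9)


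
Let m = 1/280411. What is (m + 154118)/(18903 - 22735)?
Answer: -43216382499/1074534952 ≈ -40.219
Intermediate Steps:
m = 1/280411 ≈ 3.5662e-6
(m + 154118)/(18903 - 22735) = (1/280411 + 154118)/(18903 - 22735) = (43216382499/280411)/(-3832) = (43216382499/280411)*(-1/3832) = -43216382499/1074534952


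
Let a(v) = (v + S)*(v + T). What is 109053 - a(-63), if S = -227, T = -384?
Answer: -20577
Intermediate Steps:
a(v) = (-384 + v)*(-227 + v) (a(v) = (v - 227)*(v - 384) = (-227 + v)*(-384 + v) = (-384 + v)*(-227 + v))
109053 - a(-63) = 109053 - (87168 + (-63)² - 611*(-63)) = 109053 - (87168 + 3969 + 38493) = 109053 - 1*129630 = 109053 - 129630 = -20577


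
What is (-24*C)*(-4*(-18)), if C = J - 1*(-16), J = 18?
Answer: -58752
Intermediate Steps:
C = 34 (C = 18 - 1*(-16) = 18 + 16 = 34)
(-24*C)*(-4*(-18)) = (-24*34)*(-4*(-18)) = -816*72 = -58752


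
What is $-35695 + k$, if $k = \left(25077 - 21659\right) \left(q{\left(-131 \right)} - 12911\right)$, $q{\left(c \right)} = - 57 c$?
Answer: $-18643287$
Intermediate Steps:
$k = -18607592$ ($k = \left(25077 - 21659\right) \left(\left(-57\right) \left(-131\right) - 12911\right) = 3418 \left(7467 - 12911\right) = 3418 \left(-5444\right) = -18607592$)
$-35695 + k = -35695 - 18607592 = -18643287$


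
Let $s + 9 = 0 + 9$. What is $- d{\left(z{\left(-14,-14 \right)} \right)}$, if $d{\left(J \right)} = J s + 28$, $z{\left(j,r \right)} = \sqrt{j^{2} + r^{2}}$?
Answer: $-28$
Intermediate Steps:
$s = 0$ ($s = -9 + \left(0 + 9\right) = -9 + 9 = 0$)
$d{\left(J \right)} = 28$ ($d{\left(J \right)} = J 0 + 28 = 0 + 28 = 28$)
$- d{\left(z{\left(-14,-14 \right)} \right)} = \left(-1\right) 28 = -28$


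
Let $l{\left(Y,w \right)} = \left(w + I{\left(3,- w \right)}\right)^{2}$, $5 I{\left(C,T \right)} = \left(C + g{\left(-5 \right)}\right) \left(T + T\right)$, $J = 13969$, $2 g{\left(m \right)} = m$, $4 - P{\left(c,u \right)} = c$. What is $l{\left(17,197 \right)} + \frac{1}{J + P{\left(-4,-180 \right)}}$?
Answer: $\frac{8678934313}{349425} \approx 24838.0$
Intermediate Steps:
$P{\left(c,u \right)} = 4 - c$
$g{\left(m \right)} = \frac{m}{2}$
$I{\left(C,T \right)} = \frac{2 T \left(- \frac{5}{2} + C\right)}{5}$ ($I{\left(C,T \right)} = \frac{\left(C + \frac{1}{2} \left(-5\right)\right) \left(T + T\right)}{5} = \frac{\left(C - \frac{5}{2}\right) 2 T}{5} = \frac{\left(- \frac{5}{2} + C\right) 2 T}{5} = \frac{2 T \left(- \frac{5}{2} + C\right)}{5}$)
$l{\left(Y,w \right)} = \frac{16 w^{2}}{25}$ ($l{\left(Y,w \right)} = \left(w + \frac{- w \left(-5 + 2 \cdot 3\right)}{5}\right)^{2} = \left(w + \frac{- w \left(-5 + 6\right)}{5}\right)^{2} = \left(w + \frac{1}{5} \left(- w\right) 1\right)^{2} = \left(w - \frac{w}{5}\right)^{2} = \left(\frac{4 w}{5}\right)^{2} = \frac{16 w^{2}}{25}$)
$l{\left(17,197 \right)} + \frac{1}{J + P{\left(-4,-180 \right)}} = \frac{16 \cdot 197^{2}}{25} + \frac{1}{13969 + \left(4 - -4\right)} = \frac{16}{25} \cdot 38809 + \frac{1}{13969 + \left(4 + 4\right)} = \frac{620944}{25} + \frac{1}{13969 + 8} = \frac{620944}{25} + \frac{1}{13977} = \frac{8678934313}{349425}$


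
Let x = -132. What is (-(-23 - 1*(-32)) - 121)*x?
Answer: 17160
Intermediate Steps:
(-(-23 - 1*(-32)) - 121)*x = (-(-23 - 1*(-32)) - 121)*(-132) = (-(-23 + 32) - 121)*(-132) = (-1*9 - 121)*(-132) = (-9 - 121)*(-132) = -130*(-132) = 17160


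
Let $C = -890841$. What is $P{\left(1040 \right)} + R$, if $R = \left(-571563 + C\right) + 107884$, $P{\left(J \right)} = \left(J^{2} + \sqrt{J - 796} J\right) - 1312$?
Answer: $-274232 + 2080 \sqrt{61} \approx -2.5799 \cdot 10^{5}$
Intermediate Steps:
$P{\left(J \right)} = -1312 + J^{2} + J \sqrt{-796 + J}$ ($P{\left(J \right)} = \left(J^{2} + \sqrt{-796 + J} J\right) - 1312 = \left(J^{2} + J \sqrt{-796 + J}\right) - 1312 = -1312 + J^{2} + J \sqrt{-796 + J}$)
$R = -1354520$ ($R = \left(-571563 - 890841\right) + 107884 = -1462404 + 107884 = -1354520$)
$P{\left(1040 \right)} + R = \left(-1312 + 1040^{2} + 1040 \sqrt{-796 + 1040}\right) - 1354520 = \left(-1312 + 1081600 + 1040 \sqrt{244}\right) - 1354520 = \left(-1312 + 1081600 + 1040 \cdot 2 \sqrt{61}\right) - 1354520 = \left(-1312 + 1081600 + 2080 \sqrt{61}\right) - 1354520 = \left(1080288 + 2080 \sqrt{61}\right) - 1354520 = -274232 + 2080 \sqrt{61}$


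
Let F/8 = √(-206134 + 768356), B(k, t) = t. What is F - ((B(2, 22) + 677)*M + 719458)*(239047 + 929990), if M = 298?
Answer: -1084585767120 + 8*√562222 ≈ -1.0846e+12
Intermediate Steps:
F = 8*√562222 (F = 8*√(-206134 + 768356) = 8*√562222 ≈ 5998.5)
F - ((B(2, 22) + 677)*M + 719458)*(239047 + 929990) = 8*√562222 - ((22 + 677)*298 + 719458)*(239047 + 929990) = 8*√562222 - (699*298 + 719458)*1169037 = 8*√562222 - (208302 + 719458)*1169037 = 8*√562222 - 927760*1169037 = 8*√562222 - 1*1084585767120 = 8*√562222 - 1084585767120 = -1084585767120 + 8*√562222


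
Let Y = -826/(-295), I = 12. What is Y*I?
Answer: 168/5 ≈ 33.600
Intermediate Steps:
Y = 14/5 (Y = -826*(-1/295) = 14/5 ≈ 2.8000)
Y*I = (14/5)*12 = 168/5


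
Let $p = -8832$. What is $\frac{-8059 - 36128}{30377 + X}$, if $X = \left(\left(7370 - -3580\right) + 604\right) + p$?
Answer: $- \frac{1339}{1003} \approx -1.335$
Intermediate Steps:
$X = 2722$ ($X = \left(\left(7370 - -3580\right) + 604\right) - 8832 = \left(\left(7370 + 3580\right) + 604\right) - 8832 = \left(10950 + 604\right) - 8832 = 11554 - 8832 = 2722$)
$\frac{-8059 - 36128}{30377 + X} = \frac{-8059 - 36128}{30377 + 2722} = - \frac{44187}{33099} = \left(-44187\right) \frac{1}{33099} = - \frac{1339}{1003}$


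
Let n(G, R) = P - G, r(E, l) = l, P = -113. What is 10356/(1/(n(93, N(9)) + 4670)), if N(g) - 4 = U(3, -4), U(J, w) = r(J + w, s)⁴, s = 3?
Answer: 46229184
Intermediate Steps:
U(J, w) = 81 (U(J, w) = 3⁴ = 81)
N(g) = 85 (N(g) = 4 + 81 = 85)
n(G, R) = -113 - G
10356/(1/(n(93, N(9)) + 4670)) = 10356/(1/((-113 - 1*93) + 4670)) = 10356/(1/((-113 - 93) + 4670)) = 10356/(1/(-206 + 4670)) = 10356/(1/4464) = 10356*4464 = 46229184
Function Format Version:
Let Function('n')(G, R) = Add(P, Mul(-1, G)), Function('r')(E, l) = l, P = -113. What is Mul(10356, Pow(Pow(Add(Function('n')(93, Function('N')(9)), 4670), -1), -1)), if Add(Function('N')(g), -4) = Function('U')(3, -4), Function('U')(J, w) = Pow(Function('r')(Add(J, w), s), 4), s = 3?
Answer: 46229184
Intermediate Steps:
Function('U')(J, w) = 81 (Function('U')(J, w) = Pow(3, 4) = 81)
Function('N')(g) = 85 (Function('N')(g) = Add(4, 81) = 85)
Function('n')(G, R) = Add(-113, Mul(-1, G))
Mul(10356, Pow(Pow(Add(Function('n')(93, Function('N')(9)), 4670), -1), -1)) = Mul(10356, Pow(Pow(Add(Add(-113, Mul(-1, 93)), 4670), -1), -1)) = Mul(10356, Pow(Pow(Add(Add(-113, -93), 4670), -1), -1)) = Mul(10356, Pow(Pow(Add(-206, 4670), -1), -1)) = Mul(10356, Pow(Pow(4464, -1), -1)) = Mul(10356, Pow(Rational(1, 4464), -1)) = Mul(10356, 4464) = 46229184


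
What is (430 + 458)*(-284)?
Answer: -252192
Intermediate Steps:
(430 + 458)*(-284) = 888*(-284) = -252192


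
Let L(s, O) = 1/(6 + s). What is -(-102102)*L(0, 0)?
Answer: 17017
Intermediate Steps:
-(-102102)*L(0, 0) = -(-102102)/(6 + 0) = -(-102102)/6 = -374*(-91/2) = 17017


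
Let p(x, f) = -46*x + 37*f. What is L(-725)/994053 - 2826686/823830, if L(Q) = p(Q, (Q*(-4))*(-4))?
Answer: -522664800643/136488447165 ≈ -3.8294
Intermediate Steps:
L(Q) = 546*Q (L(Q) = -46*Q + 37*((Q*(-4))*(-4)) = -46*Q + 37*(-4*Q*(-4)) = -46*Q + 37*(16*Q) = -46*Q + 592*Q = 546*Q)
L(-725)/994053 - 2826686/823830 = (546*(-725))/994053 - 2826686/823830 = -395850*1/994053 - 2826686*1/823830 = -131950/331351 - 1413343/411915 = -522664800643/136488447165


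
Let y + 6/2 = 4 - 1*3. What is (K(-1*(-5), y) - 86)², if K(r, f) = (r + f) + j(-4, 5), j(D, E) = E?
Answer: 6084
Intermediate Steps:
y = -2 (y = -3 + (4 - 1*3) = -3 + (4 - 3) = -3 + 1 = -2)
K(r, f) = 5 + f + r (K(r, f) = (r + f) + 5 = (f + r) + 5 = 5 + f + r)
(K(-1*(-5), y) - 86)² = ((5 - 2 - 1*(-5)) - 86)² = ((5 - 2 + 5) - 86)² = (8 - 86)² = (-78)² = 6084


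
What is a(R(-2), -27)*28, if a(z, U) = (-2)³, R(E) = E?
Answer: -224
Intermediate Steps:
a(z, U) = -8
a(R(-2), -27)*28 = -8*28 = -224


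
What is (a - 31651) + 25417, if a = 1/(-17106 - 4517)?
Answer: -134797783/21623 ≈ -6234.0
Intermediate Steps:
a = -1/21623 (a = 1/(-21623) = -1/21623 ≈ -4.6247e-5)
(a - 31651) + 25417 = (-1/21623 - 31651) + 25417 = -684389574/21623 + 25417 = -134797783/21623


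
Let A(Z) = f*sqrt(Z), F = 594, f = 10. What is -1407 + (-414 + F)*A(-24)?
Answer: -1407 + 3600*I*sqrt(6) ≈ -1407.0 + 8818.2*I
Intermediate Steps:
A(Z) = 10*sqrt(Z)
-1407 + (-414 + F)*A(-24) = -1407 + (-414 + 594)*(10*sqrt(-24)) = -1407 + 180*(10*(2*I*sqrt(6))) = -1407 + 180*(20*I*sqrt(6)) = -1407 + 3600*I*sqrt(6)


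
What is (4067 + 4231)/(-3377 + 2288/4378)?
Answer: -550434/223973 ≈ -2.4576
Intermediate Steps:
(4067 + 4231)/(-3377 + 2288/4378) = 8298/(-3377 + 2288*(1/4378)) = 8298/(-3377 + 104/199) = 8298/(-671919/199) = 8298*(-199/671919) = -550434/223973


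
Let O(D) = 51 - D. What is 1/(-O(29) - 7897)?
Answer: -1/7919 ≈ -0.00012628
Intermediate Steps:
1/(-O(29) - 7897) = 1/(-(51 - 1*29) - 7897) = 1/(-(51 - 29) - 7897) = 1/(-1*22 - 7897) = 1/(-22 - 7897) = 1/(-7919) = -1/7919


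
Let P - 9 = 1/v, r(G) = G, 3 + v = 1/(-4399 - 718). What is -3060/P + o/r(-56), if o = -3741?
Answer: -2132974929/7450856 ≈ -286.27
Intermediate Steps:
v = -15352/5117 (v = -3 + 1/(-4399 - 718) = -3 + 1/(-5117) = -3 - 1/5117 = -15352/5117 ≈ -3.0002)
P = 133051/15352 (P = 9 + 1/(-15352/5117) = 9 - 5117/15352 = 133051/15352 ≈ 8.6667)
-3060/P + o/r(-56) = -3060/133051/15352 - 3741/(-56) = -3060*15352/133051 - 3741*(-1/56) = -46977120/133051 + 3741/56 = -2132974929/7450856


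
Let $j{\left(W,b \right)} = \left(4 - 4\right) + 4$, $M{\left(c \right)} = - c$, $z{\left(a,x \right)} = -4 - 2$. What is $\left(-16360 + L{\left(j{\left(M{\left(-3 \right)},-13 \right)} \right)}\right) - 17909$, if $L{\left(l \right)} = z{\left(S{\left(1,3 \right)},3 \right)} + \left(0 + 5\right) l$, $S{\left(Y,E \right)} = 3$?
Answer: $-34255$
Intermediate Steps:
$z{\left(a,x \right)} = -6$ ($z{\left(a,x \right)} = -4 - 2 = -6$)
$j{\left(W,b \right)} = 4$ ($j{\left(W,b \right)} = 0 + 4 = 4$)
$L{\left(l \right)} = -6 + 5 l$ ($L{\left(l \right)} = -6 + \left(0 + 5\right) l = -6 + 5 l$)
$\left(-16360 + L{\left(j{\left(M{\left(-3 \right)},-13 \right)} \right)}\right) - 17909 = \left(-16360 + \left(-6 + 5 \cdot 4\right)\right) - 17909 = \left(-16360 + \left(-6 + 20\right)\right) - 17909 = \left(-16360 + 14\right) - 17909 = -16346 - 17909 = -34255$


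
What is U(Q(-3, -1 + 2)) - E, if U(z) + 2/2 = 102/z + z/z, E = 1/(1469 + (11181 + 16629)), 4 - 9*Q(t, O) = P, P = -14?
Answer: 1493228/29279 ≈ 51.000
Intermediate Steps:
Q(t, O) = 2 (Q(t, O) = 4/9 - 1/9*(-14) = 4/9 + 14/9 = 2)
E = 1/29279 (E = 1/(1469 + 27810) = 1/29279 ≈ 3.4154e-5)
U(z) = 102/z (U(z) = -1 + (102/z + z/z) = -1 + (102/z + 1) = -1 + (1 + 102/z) = 102/z)
U(Q(-3, -1 + 2)) - E = 102/2 - 1*1/29279 = 102*(1/2) - 1/29279 = 51 - 1/29279 = 1493228/29279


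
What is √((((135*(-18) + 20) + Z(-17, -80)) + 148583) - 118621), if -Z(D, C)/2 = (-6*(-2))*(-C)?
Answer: 12*√178 ≈ 160.10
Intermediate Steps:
Z(D, C) = 24*C (Z(D, C) = -2*(-6*(-2))*(-C) = -24*(-C) = -(-24)*C = 24*C)
√((((135*(-18) + 20) + Z(-17, -80)) + 148583) - 118621) = √((((135*(-18) + 20) + 24*(-80)) + 148583) - 118621) = √((((-2430 + 20) - 1920) + 148583) - 118621) = √(((-2410 - 1920) + 148583) - 118621) = √((-4330 + 148583) - 118621) = √(144253 - 118621) = √25632 = 12*√178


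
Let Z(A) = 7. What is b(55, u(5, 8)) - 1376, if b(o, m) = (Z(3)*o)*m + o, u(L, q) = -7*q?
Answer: -22881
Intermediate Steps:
b(o, m) = o + 7*m*o (b(o, m) = (7*o)*m + o = 7*m*o + o = o + 7*m*o)
b(55, u(5, 8)) - 1376 = 55*(1 + 7*(-7*8)) - 1376 = 55*(1 + 7*(-56)) - 1376 = 55*(1 - 392) - 1376 = 55*(-391) - 1376 = -21505 - 1376 = -22881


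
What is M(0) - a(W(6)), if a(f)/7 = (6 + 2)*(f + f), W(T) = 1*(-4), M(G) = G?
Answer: 448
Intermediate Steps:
W(T) = -4
a(f) = 112*f (a(f) = 7*((6 + 2)*(f + f)) = 7*(8*(2*f)) = 7*(16*f) = 112*f)
M(0) - a(W(6)) = 0 - 112*(-4) = 0 - 1*(-448) = 0 + 448 = 448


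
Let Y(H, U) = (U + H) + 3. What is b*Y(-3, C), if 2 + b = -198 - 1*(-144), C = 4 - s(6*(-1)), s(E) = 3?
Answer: -56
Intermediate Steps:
C = 1 (C = 4 - 1*3 = 4 - 3 = 1)
Y(H, U) = 3 + H + U (Y(H, U) = (H + U) + 3 = 3 + H + U)
b = -56 (b = -2 + (-198 - 1*(-144)) = -2 + (-198 + 144) = -2 - 54 = -56)
b*Y(-3, C) = -56*(3 - 3 + 1) = -56*1 = -56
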